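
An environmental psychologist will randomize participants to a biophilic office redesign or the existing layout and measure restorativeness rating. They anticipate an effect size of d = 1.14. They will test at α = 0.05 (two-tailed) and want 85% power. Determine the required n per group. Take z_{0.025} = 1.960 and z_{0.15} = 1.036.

n = 14 per group

For two independent groups with equal n: n = 2·((z_{α/2} + z_β) / d)².
z_{α/2} + z_β = 1.960 + 1.036 = 2.996.
n = 2 × (2.996 / 1.14)² = 2 × 2.628² = 2 × 6.91 = 13.8.
Round up to the next whole participant.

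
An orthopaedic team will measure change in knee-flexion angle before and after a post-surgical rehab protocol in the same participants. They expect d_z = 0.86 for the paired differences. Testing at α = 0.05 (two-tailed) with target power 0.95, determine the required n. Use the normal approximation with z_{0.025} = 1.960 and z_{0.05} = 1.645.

For a paired (one-sample on differences) test: n = ((z_{α/2} + z_β) / d)².
z_{α/2} + z_β = 1.960 + 1.645 = 3.605.
n = (3.605 / 0.86)² = 4.192² = 17.57.
Round up.

n = 18 pairs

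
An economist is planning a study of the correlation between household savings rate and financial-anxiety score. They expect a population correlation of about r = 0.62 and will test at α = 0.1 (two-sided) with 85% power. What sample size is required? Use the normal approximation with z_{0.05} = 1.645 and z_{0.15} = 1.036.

n = 17

Fisher's z: C = ½·ln((1+r)/(1−r)) = ½·ln(4.2632) = 0.7250.
n = ((z_{α/2} + z_β)/C)² + 3.
(1.645 + 1.036) / 0.7250 = 2.681 / 0.7250 = 3.698.
n = 3.698² + 3 = 13.67 + 3 = 16.7.
Round up.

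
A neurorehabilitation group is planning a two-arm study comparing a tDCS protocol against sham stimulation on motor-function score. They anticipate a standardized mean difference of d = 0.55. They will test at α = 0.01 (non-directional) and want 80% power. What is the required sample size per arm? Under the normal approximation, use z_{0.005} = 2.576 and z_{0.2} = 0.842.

For two independent groups with equal n: n = 2·((z_{α/2} + z_β) / d)².
z_{α/2} + z_β = 2.576 + 0.842 = 3.418.
n = 2 × (3.418 / 0.55)² = 2 × 6.215² = 2 × 38.62 = 77.2.
Round up to the next whole participant.

n = 78 per group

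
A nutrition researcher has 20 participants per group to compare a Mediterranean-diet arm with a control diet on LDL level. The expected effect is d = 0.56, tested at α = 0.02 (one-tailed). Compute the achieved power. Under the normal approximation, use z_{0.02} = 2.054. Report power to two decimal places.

power ≈ 0.39

For two equal groups, power = Φ(d·√(n/2) − z_{α}).
d·√(n/2) = 0.56 × √(20/2) = 0.56 × 3.162 = 1.771.
z_β = 1.771 − 2.054 = -0.283.
Power = Φ(-0.283) = 0.389.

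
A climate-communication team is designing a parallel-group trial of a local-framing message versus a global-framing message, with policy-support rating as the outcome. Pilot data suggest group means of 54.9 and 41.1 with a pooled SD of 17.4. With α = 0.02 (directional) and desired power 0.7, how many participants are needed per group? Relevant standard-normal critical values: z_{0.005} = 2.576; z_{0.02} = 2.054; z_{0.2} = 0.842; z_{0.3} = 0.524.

Cohen's d = |M₁ − M₂| / SD_pooled = |54.9 − 41.1| / 17.4 = 13.8 / 17.4 = 0.793.
For two independent groups with equal n: n = 2·((z_{α} + z_β) / d)².
z_{α} + z_β = 2.054 + 0.524 = 2.578.
n = 2 × (2.578 / 0.793)² = 2 × 3.251² = 2 × 10.57 = 21.1.
Round up to the next whole participant.

n = 22 per group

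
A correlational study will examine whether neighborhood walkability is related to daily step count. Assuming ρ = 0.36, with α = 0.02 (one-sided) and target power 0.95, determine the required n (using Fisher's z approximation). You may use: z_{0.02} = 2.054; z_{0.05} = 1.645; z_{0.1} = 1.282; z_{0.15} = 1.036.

Fisher's z: C = ½·ln((1+r)/(1−r)) = ½·ln(2.1250) = 0.3769.
n = ((z_{α} + z_β)/C)² + 3.
(2.054 + 1.645) / 0.3769 = 3.699 / 0.3769 = 9.814.
n = 9.814² + 3 = 96.32 + 3 = 99.3.
Round up.

n = 100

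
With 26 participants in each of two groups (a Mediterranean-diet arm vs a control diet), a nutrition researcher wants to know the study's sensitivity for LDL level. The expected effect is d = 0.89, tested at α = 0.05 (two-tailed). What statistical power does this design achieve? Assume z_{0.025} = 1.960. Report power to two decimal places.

power ≈ 0.89

For two equal groups, power = Φ(d·√(n/2) − z_{α/2}).
d·√(n/2) = 0.89 × √(26/2) = 0.89 × 3.606 = 3.209.
z_β = 3.209 − 1.960 = 1.249.
Power = Φ(1.249) = 0.894.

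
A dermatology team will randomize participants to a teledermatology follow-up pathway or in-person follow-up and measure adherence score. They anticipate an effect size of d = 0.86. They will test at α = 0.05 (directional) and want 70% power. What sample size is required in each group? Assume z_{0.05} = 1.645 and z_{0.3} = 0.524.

For two independent groups with equal n: n = 2·((z_{α} + z_β) / d)².
z_{α} + z_β = 1.645 + 0.524 = 2.169.
n = 2 × (2.169 / 0.86)² = 2 × 2.522² = 2 × 6.36 = 12.7.
Round up to the next whole participant.

n = 13 per group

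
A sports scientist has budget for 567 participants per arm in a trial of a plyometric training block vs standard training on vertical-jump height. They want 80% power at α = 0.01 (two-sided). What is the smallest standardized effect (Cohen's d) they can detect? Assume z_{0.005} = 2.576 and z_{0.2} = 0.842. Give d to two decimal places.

d_min ≈ 0.20

For two independent groups of n = 567 each: d_min = (z_{α/2} + z_β)·√(2/n).
z-sum = 2.576 + 0.842 = 3.418.
d_min = 3.418 × √(2/567) = 3.418 × 0.0594 = 0.203.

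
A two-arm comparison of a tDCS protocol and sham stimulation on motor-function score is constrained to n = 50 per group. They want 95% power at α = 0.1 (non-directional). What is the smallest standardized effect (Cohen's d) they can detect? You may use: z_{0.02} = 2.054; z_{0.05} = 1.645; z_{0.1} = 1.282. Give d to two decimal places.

d_min ≈ 0.66

For two independent groups of n = 50 each: d_min = (z_{α/2} + z_β)·√(2/n).
z-sum = 1.645 + 1.645 = 3.290.
d_min = 3.290 × √(2/50) = 3.290 × 0.2000 = 0.658.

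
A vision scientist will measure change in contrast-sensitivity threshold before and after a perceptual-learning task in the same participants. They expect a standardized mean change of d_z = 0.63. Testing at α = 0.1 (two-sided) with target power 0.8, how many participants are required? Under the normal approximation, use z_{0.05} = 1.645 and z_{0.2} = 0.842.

n = 16 pairs

For a paired (one-sample on differences) test: n = ((z_{α/2} + z_β) / d)².
z_{α/2} + z_β = 1.645 + 0.842 = 2.487.
n = (2.487 / 0.63)² = 3.948² = 15.58.
Round up.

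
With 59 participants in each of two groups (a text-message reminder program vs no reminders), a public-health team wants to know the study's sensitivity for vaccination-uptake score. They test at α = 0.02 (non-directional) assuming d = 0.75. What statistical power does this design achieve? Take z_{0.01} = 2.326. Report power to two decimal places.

For two equal groups, power = Φ(d·√(n/2) − z_{α/2}).
d·√(n/2) = 0.75 × √(59/2) = 0.75 × 5.431 = 4.074.
z_β = 4.074 − 2.326 = 1.748.
Power = Φ(1.748) = 0.960.

power ≈ 0.96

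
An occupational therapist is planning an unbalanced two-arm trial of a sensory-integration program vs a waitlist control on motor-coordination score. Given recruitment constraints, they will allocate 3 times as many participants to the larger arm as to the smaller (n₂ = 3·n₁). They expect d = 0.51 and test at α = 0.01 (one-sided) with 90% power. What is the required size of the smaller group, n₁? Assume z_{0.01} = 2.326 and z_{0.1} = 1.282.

With allocation ratio k = n₂/n₁ = 3, Var(x̄₁−x̄₂) = σ²(1/n₁ + 1/(k·n₁)) = σ²·(k+1)/(k·n₁).
So n₁ = (1 + 1/k)·((z_{α} + z_β)/d)² = 1.333 × (3.608/0.51)².
n₁ = 1.333 × 50.05 = 66.7.
Round up: n₁ = 67, giving n₂ = 3 × 67 = 201.

n₁ = 67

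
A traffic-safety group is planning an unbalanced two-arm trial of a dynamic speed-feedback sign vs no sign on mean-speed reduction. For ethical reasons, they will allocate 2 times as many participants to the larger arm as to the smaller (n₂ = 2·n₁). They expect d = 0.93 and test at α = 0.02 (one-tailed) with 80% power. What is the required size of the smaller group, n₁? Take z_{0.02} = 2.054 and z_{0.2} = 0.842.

With allocation ratio k = n₂/n₁ = 2, Var(x̄₁−x̄₂) = σ²(1/n₁ + 1/(k·n₁)) = σ²·(k+1)/(k·n₁).
So n₁ = (1 + 1/k)·((z_{α} + z_β)/d)² = 1.500 × (2.896/0.93)².
n₁ = 1.500 × 9.70 = 14.5.
Round up: n₁ = 15, giving n₂ = 2 × 15 = 30.

n₁ = 15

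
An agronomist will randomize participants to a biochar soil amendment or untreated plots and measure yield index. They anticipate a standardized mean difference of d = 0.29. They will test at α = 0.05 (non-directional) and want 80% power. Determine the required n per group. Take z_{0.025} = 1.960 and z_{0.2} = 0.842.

n = 187 per group

For two independent groups with equal n: n = 2·((z_{α/2} + z_β) / d)².
z_{α/2} + z_β = 1.960 + 0.842 = 2.802.
n = 2 × (2.802 / 0.29)² = 2 × 9.662² = 2 × 93.36 = 186.7.
Round up to the next whole participant.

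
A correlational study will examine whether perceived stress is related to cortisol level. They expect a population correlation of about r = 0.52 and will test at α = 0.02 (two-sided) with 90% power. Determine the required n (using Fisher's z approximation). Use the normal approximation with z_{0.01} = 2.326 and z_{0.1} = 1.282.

Fisher's z: C = ½·ln((1+r)/(1−r)) = ½·ln(3.1667) = 0.5763.
n = ((z_{α/2} + z_β)/C)² + 3.
(2.326 + 1.282) / 0.5763 = 3.608 / 0.5763 = 6.261.
n = 6.261² + 3 = 39.20 + 3 = 42.2.
Round up.

n = 43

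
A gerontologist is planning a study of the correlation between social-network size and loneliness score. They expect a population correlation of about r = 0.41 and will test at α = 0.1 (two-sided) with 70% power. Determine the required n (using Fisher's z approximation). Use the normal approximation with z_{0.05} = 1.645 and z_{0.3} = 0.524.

n = 28

Fisher's z: C = ½·ln((1+r)/(1−r)) = ½·ln(2.3898) = 0.4356.
n = ((z_{α/2} + z_β)/C)² + 3.
(1.645 + 0.524) / 0.4356 = 2.169 / 0.4356 = 4.979.
n = 4.979² + 3 = 24.79 + 3 = 27.8.
Round up.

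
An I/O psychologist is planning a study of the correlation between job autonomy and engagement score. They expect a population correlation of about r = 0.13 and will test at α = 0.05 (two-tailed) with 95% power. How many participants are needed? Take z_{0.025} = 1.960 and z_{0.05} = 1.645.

Fisher's z: C = ½·ln((1+r)/(1−r)) = ½·ln(1.2989) = 0.1307.
n = ((z_{α/2} + z_β)/C)² + 3.
(1.960 + 1.645) / 0.1307 = 3.605 / 0.1307 = 27.582.
n = 27.582² + 3 = 760.78 + 3 = 763.8.
Round up.

n = 764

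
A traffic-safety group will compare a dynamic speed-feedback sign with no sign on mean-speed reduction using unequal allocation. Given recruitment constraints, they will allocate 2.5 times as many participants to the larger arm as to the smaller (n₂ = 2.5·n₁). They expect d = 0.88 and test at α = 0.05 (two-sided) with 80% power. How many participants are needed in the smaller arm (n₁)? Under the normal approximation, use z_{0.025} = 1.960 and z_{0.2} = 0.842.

n₁ = 15

With allocation ratio k = n₂/n₁ = 2.5, Var(x̄₁−x̄₂) = σ²(1/n₁ + 1/(k·n₁)) = σ²·(k+1)/(k·n₁).
So n₁ = (1 + 1/k)·((z_{α/2} + z_β)/d)² = 1.400 × (2.802/0.88)².
n₁ = 1.400 × 10.14 = 14.2.
Round up: n₁ = 15, giving n₂ = ⌈2.5 × 15⌉ = ⌈37.5⌉ = 38.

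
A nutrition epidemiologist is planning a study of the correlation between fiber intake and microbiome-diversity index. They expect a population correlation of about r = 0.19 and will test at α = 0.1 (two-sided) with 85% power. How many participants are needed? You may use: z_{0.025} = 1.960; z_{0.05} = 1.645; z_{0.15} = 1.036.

n = 198

Fisher's z: C = ½·ln((1+r)/(1−r)) = ½·ln(1.4691) = 0.1923.
n = ((z_{α/2} + z_β)/C)² + 3.
(1.645 + 1.036) / 0.1923 = 2.681 / 0.1923 = 13.942.
n = 13.942² + 3 = 194.37 + 3 = 197.4.
Round up.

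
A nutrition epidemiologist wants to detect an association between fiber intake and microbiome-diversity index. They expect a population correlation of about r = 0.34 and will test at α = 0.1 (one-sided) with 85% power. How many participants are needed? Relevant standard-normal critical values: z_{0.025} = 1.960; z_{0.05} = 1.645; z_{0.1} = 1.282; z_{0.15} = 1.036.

n = 46

Fisher's z: C = ½·ln((1+r)/(1−r)) = ½·ln(2.0303) = 0.3541.
n = ((z_{α} + z_β)/C)² + 3.
(1.282 + 1.036) / 0.3541 = 2.318 / 0.3541 = 6.546.
n = 6.546² + 3 = 42.85 + 3 = 45.9.
Round up.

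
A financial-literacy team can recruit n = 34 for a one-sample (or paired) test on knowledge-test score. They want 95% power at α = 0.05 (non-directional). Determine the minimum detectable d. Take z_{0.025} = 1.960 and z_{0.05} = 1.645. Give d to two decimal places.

d_min ≈ 0.62

For a single sample (or paired design) of n = 34: d_min = (z_{α/2} + z_β)/√n.
z-sum = 1.960 + 1.645 = 3.605.
d_min = 3.605 / √34 = 3.605 / 5.831 = 0.618.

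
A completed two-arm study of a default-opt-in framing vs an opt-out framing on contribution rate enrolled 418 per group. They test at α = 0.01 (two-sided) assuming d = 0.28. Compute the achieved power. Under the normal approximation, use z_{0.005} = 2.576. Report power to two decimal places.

For two equal groups, power = Φ(d·√(n/2) − z_{α/2}).
d·√(n/2) = 0.28 × √(418/2) = 0.28 × 14.457 = 4.048.
z_β = 4.048 − 2.576 = 1.472.
Power = Φ(1.472) = 0.929.

power ≈ 0.93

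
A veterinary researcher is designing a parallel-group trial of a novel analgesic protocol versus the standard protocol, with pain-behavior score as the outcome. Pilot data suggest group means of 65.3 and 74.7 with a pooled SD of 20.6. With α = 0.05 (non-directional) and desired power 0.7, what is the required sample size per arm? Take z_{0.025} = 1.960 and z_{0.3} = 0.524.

Cohen's d = |M₁ − M₂| / SD_pooled = |65.3 − 74.7| / 20.6 = 9.4 / 20.6 = 0.456.
For two independent groups with equal n: n = 2·((z_{α/2} + z_β) / d)².
z_{α/2} + z_β = 1.960 + 0.524 = 2.484.
n = 2 × (2.484 / 0.456)² = 2 × 5.447² = 2 × 29.67 = 59.3.
Round up to the next whole participant.

n = 60 per group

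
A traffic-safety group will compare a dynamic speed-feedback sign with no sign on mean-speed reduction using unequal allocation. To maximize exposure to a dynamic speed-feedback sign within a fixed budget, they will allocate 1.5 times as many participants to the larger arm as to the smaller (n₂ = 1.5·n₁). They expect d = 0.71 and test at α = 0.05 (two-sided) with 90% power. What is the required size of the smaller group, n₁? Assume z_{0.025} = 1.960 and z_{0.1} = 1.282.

With allocation ratio k = n₂/n₁ = 1.5, Var(x̄₁−x̄₂) = σ²(1/n₁ + 1/(k·n₁)) = σ²·(k+1)/(k·n₁).
So n₁ = (1 + 1/k)·((z_{α/2} + z_β)/d)² = 1.667 × (3.242/0.71)².
n₁ = 1.667 × 20.85 = 34.8.
Round up: n₁ = 35, giving n₂ = ⌈1.5 × 35⌉ = ⌈52.5⌉ = 53.

n₁ = 35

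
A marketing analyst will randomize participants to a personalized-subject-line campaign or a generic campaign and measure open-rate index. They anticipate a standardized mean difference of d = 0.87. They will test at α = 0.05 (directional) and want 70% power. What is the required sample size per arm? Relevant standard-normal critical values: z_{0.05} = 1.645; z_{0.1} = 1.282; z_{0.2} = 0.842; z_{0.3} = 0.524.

n = 13 per group

For two independent groups with equal n: n = 2·((z_{α} + z_β) / d)².
z_{α} + z_β = 1.645 + 0.524 = 2.169.
n = 2 × (2.169 / 0.87)² = 2 × 2.493² = 2 × 6.22 = 12.4.
Round up to the next whole participant.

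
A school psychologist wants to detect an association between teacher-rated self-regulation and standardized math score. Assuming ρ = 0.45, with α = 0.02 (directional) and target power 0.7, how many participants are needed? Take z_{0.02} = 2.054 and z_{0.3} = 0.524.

n = 32

Fisher's z: C = ½·ln((1+r)/(1−r)) = ½·ln(2.6364) = 0.4847.
n = ((z_{α} + z_β)/C)² + 3.
(2.054 + 0.524) / 0.4847 = 2.578 / 0.4847 = 5.319.
n = 5.319² + 3 = 28.29 + 3 = 31.3.
Round up.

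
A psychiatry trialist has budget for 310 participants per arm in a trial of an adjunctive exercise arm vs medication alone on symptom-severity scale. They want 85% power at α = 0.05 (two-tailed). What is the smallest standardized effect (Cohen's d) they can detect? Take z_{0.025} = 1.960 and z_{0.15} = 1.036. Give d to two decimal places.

For two independent groups of n = 310 each: d_min = (z_{α/2} + z_β)·√(2/n).
z-sum = 1.960 + 1.036 = 2.996.
d_min = 2.996 × √(2/310) = 2.996 × 0.0803 = 0.241.

d_min ≈ 0.24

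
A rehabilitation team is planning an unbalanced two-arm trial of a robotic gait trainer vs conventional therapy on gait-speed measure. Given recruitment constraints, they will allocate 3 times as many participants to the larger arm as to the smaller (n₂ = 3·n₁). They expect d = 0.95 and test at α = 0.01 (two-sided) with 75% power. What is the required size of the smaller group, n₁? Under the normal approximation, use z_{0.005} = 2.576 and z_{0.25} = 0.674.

n₁ = 16

With allocation ratio k = n₂/n₁ = 3, Var(x̄₁−x̄₂) = σ²(1/n₁ + 1/(k·n₁)) = σ²·(k+1)/(k·n₁).
So n₁ = (1 + 1/k)·((z_{α/2} + z_β)/d)² = 1.333 × (3.250/0.95)².
n₁ = 1.333 × 11.70 = 15.6.
Round up: n₁ = 16, giving n₂ = 3 × 16 = 48.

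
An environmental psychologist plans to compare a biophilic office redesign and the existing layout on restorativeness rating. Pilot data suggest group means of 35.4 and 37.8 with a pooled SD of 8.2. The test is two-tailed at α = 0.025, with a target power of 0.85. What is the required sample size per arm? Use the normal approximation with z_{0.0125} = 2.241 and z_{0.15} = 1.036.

n = 251 per group

Cohen's d = |M₁ − M₂| / SD_pooled = |35.4 − 37.8| / 8.2 = 2.4 / 8.2 = 0.293.
For two independent groups with equal n: n = 2·((z_{α/2} + z_β) / d)².
z_{α/2} + z_β = 2.241 + 1.036 = 3.277.
n = 2 × (3.277 / 0.293)² = 2 × 11.184² = 2 × 125.09 = 250.2.
Round up to the next whole participant.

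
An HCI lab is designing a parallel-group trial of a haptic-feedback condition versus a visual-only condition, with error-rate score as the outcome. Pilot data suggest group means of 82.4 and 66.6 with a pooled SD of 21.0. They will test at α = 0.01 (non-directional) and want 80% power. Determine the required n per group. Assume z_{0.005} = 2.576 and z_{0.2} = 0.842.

Cohen's d = |M₁ − M₂| / SD_pooled = |82.4 − 66.6| / 21.0 = 15.8 / 21.0 = 0.752.
For two independent groups with equal n: n = 2·((z_{α/2} + z_β) / d)².
z_{α/2} + z_β = 2.576 + 0.842 = 3.418.
n = 2 × (3.418 / 0.752)² = 2 × 4.545² = 2 × 20.66 = 41.3.
Round up to the next whole participant.

n = 42 per group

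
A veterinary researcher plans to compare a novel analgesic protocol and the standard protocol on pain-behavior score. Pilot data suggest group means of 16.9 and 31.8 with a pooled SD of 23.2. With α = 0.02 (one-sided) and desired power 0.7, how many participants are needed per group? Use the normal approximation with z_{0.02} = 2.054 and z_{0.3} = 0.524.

n = 33 per group

Cohen's d = |M₁ − M₂| / SD_pooled = |16.9 − 31.8| / 23.2 = 14.9 / 23.2 = 0.642.
For two independent groups with equal n: n = 2·((z_{α} + z_β) / d)².
z_{α} + z_β = 2.054 + 0.524 = 2.578.
n = 2 × (2.578 / 0.642)² = 2 × 4.016² = 2 × 16.12 = 32.2.
Round up to the next whole participant.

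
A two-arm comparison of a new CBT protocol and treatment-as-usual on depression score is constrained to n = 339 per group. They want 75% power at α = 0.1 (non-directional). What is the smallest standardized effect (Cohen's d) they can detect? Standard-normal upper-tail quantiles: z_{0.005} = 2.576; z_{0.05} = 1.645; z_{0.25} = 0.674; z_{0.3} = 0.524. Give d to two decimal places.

d_min ≈ 0.18

For two independent groups of n = 339 each: d_min = (z_{α/2} + z_β)·√(2/n).
z-sum = 1.645 + 0.674 = 2.319.
d_min = 2.319 × √(2/339) = 2.319 × 0.0768 = 0.178.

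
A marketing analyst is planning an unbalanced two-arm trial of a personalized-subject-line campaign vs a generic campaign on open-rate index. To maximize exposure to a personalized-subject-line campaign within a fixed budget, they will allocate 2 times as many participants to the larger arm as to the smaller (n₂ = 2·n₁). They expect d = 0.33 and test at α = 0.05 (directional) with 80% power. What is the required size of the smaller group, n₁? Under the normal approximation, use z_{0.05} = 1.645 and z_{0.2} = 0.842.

n₁ = 86

With allocation ratio k = n₂/n₁ = 2, Var(x̄₁−x̄₂) = σ²(1/n₁ + 1/(k·n₁)) = σ²·(k+1)/(k·n₁).
So n₁ = (1 + 1/k)·((z_{α} + z_β)/d)² = 1.500 × (2.487/0.33)².
n₁ = 1.500 × 56.80 = 85.2.
Round up: n₁ = 86, giving n₂ = 2 × 86 = 172.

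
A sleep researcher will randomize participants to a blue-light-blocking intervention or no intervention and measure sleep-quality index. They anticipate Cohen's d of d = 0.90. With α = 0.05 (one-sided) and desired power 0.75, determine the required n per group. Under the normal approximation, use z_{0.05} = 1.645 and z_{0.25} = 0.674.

n = 14 per group

For two independent groups with equal n: n = 2·((z_{α} + z_β) / d)².
z_{α} + z_β = 1.645 + 0.674 = 2.319.
n = 2 × (2.319 / 0.90)² = 2 × 2.577² = 2 × 6.64 = 13.3.
Round up to the next whole participant.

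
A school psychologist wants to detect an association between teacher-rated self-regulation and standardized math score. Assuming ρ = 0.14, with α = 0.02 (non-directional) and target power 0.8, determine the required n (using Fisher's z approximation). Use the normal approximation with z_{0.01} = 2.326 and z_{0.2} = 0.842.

n = 509

Fisher's z: C = ½·ln((1+r)/(1−r)) = ½·ln(1.3256) = 0.1409.
n = ((z_{α/2} + z_β)/C)² + 3.
(2.326 + 0.842) / 0.1409 = 3.168 / 0.1409 = 22.484.
n = 22.484² + 3 = 505.53 + 3 = 508.5.
Round up.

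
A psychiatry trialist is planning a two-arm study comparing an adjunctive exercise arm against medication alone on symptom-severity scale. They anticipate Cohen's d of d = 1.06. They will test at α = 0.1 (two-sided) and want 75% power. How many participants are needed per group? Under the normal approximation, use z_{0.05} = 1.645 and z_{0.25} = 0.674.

n = 10 per group

For two independent groups with equal n: n = 2·((z_{α/2} + z_β) / d)².
z_{α/2} + z_β = 1.645 + 0.674 = 2.319.
n = 2 × (2.319 / 1.06)² = 2 × 2.188² = 2 × 4.79 = 9.6.
Round up to the next whole participant.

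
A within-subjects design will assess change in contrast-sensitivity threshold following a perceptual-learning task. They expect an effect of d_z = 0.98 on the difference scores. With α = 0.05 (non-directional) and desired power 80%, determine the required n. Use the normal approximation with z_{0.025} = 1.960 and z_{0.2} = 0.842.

n = 9 pairs

For a paired (one-sample on differences) test: n = ((z_{α/2} + z_β) / d)².
z_{α/2} + z_β = 1.960 + 0.842 = 2.802.
n = (2.802 / 0.98)² = 2.859² = 8.17.
Round up.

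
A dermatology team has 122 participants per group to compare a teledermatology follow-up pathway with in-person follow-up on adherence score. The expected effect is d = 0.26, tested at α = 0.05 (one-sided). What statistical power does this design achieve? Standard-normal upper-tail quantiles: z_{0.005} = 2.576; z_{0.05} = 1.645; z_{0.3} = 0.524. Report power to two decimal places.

For two equal groups, power = Φ(d·√(n/2) − z_{α}).
d·√(n/2) = 0.26 × √(122/2) = 0.26 × 7.810 = 2.031.
z_β = 2.031 − 1.645 = 0.386.
Power = Φ(0.386) = 0.650.

power ≈ 0.65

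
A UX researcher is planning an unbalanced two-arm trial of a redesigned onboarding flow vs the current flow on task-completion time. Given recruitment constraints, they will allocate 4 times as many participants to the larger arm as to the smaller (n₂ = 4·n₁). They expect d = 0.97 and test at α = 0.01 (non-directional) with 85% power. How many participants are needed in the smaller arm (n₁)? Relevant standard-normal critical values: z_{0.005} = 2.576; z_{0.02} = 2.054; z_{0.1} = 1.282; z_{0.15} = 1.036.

n₁ = 18

With allocation ratio k = n₂/n₁ = 4, Var(x̄₁−x̄₂) = σ²(1/n₁ + 1/(k·n₁)) = σ²·(k+1)/(k·n₁).
So n₁ = (1 + 1/k)·((z_{α/2} + z_β)/d)² = 1.250 × (3.612/0.97)².
n₁ = 1.250 × 13.87 = 17.3.
Round up: n₁ = 18, giving n₂ = 4 × 18 = 72.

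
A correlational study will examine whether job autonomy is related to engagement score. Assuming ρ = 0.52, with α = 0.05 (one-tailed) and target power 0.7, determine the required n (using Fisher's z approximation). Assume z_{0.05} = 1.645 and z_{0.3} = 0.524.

Fisher's z: C = ½·ln((1+r)/(1−r)) = ½·ln(3.1667) = 0.5763.
n = ((z_{α} + z_β)/C)² + 3.
(1.645 + 0.524) / 0.5763 = 2.169 / 0.5763 = 3.764.
n = 3.764² + 3 = 14.17 + 3 = 17.2.
Round up.

n = 18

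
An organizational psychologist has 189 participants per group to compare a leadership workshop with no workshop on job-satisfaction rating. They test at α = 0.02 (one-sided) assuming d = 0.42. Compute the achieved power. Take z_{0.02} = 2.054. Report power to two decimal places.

For two equal groups, power = Φ(d·√(n/2) − z_{α}).
d·√(n/2) = 0.42 × √(189/2) = 0.42 × 9.721 = 4.083.
z_β = 4.083 − 2.054 = 2.029.
Power = Φ(2.029) = 0.979.

power ≈ 0.98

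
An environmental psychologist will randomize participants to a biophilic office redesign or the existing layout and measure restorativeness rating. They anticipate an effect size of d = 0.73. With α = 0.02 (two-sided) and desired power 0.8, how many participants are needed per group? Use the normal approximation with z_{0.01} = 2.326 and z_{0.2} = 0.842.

For two independent groups with equal n: n = 2·((z_{α/2} + z_β) / d)².
z_{α/2} + z_β = 2.326 + 0.842 = 3.168.
n = 2 × (3.168 / 0.73)² = 2 × 4.340² = 2 × 18.83 = 37.7.
Round up to the next whole participant.

n = 38 per group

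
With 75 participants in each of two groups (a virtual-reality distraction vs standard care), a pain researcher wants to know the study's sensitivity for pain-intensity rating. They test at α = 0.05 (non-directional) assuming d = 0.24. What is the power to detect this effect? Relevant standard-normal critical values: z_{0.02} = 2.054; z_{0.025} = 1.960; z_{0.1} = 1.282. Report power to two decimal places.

power ≈ 0.31

For two equal groups, power = Φ(d·√(n/2) − z_{α/2}).
d·√(n/2) = 0.24 × √(75/2) = 0.24 × 6.124 = 1.470.
z_β = 1.470 − 1.960 = -0.490.
Power = Φ(-0.490) = 0.312.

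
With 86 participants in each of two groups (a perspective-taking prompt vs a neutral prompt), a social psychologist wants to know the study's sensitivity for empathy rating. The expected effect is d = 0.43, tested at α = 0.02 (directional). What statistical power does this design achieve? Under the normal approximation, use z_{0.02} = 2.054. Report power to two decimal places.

For two equal groups, power = Φ(d·√(n/2) − z_{α}).
d·√(n/2) = 0.43 × √(86/2) = 0.43 × 6.557 = 2.820.
z_β = 2.820 − 2.054 = 0.766.
Power = Φ(0.766) = 0.778.

power ≈ 0.78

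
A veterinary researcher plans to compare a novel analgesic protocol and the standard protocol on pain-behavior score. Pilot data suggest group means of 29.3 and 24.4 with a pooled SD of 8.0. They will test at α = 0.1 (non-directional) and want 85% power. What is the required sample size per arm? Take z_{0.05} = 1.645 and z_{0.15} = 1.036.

Cohen's d = |M₁ − M₂| / SD_pooled = |29.3 − 24.4| / 8.0 = 4.9 / 8.0 = 0.613.
For two independent groups with equal n: n = 2·((z_{α/2} + z_β) / d)².
z_{α/2} + z_β = 1.645 + 1.036 = 2.681.
n = 2 × (2.681 / 0.613)² = 2 × 4.374² = 2 × 19.13 = 38.3.
Round up to the next whole participant.

n = 39 per group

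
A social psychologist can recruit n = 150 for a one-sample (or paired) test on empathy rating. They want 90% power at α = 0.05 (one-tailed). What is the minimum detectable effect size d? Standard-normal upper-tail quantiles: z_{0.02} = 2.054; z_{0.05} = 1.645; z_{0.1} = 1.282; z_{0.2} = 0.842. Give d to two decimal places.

For a single sample (or paired design) of n = 150: d_min = (z_{α} + z_β)/√n.
z-sum = 1.645 + 1.282 = 2.927.
d_min = 2.927 / √150 = 2.927 / 12.247 = 0.239.

d_min ≈ 0.24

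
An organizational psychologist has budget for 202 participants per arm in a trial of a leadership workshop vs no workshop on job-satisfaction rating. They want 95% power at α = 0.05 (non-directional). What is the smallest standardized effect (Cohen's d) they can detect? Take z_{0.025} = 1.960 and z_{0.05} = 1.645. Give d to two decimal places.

For two independent groups of n = 202 each: d_min = (z_{α/2} + z_β)·√(2/n).
z-sum = 1.960 + 1.645 = 3.605.
d_min = 3.605 × √(2/202) = 3.605 × 0.0995 = 0.359.

d_min ≈ 0.36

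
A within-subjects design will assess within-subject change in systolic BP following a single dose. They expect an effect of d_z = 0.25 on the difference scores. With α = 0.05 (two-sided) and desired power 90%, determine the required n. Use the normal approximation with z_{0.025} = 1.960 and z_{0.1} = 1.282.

For a paired (one-sample on differences) test: n = ((z_{α/2} + z_β) / d)².
z_{α/2} + z_β = 1.960 + 1.282 = 3.242.
n = (3.242 / 0.25)² = 12.968² = 168.17.
Round up.

n = 169 pairs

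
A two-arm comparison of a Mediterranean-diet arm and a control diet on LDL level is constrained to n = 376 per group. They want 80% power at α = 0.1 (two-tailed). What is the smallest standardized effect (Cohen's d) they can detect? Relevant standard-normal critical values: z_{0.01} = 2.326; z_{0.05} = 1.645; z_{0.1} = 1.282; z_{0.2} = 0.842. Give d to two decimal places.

d_min ≈ 0.18

For two independent groups of n = 376 each: d_min = (z_{α/2} + z_β)·√(2/n).
z-sum = 1.645 + 0.842 = 2.487.
d_min = 2.487 × √(2/376) = 2.487 × 0.0729 = 0.181.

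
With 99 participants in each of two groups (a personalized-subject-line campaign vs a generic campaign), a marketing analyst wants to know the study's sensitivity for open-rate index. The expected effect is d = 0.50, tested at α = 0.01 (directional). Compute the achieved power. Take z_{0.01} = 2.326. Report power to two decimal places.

power ≈ 0.88

For two equal groups, power = Φ(d·√(n/2) − z_{α}).
d·√(n/2) = 0.50 × √(99/2) = 0.50 × 7.036 = 3.518.
z_β = 3.518 − 2.326 = 1.192.
Power = Φ(1.192) = 0.883.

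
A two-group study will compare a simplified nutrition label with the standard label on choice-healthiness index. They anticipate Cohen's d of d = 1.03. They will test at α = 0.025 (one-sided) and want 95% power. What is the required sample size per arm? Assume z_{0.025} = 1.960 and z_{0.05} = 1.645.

n = 25 per group

For two independent groups with equal n: n = 2·((z_{α} + z_β) / d)².
z_{α} + z_β = 1.960 + 1.645 = 3.605.
n = 2 × (3.605 / 1.03)² = 2 × 3.500² = 2 × 12.25 = 24.5.
Round up to the next whole participant.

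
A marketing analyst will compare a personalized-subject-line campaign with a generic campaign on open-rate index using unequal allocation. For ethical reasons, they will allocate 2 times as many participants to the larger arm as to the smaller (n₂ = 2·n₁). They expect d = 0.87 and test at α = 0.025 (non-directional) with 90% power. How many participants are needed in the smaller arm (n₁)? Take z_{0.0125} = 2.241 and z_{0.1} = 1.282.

With allocation ratio k = n₂/n₁ = 2, Var(x̄₁−x̄₂) = σ²(1/n₁ + 1/(k·n₁)) = σ²·(k+1)/(k·n₁).
So n₁ = (1 + 1/k)·((z_{α/2} + z_β)/d)² = 1.500 × (3.523/0.87)².
n₁ = 1.500 × 16.40 = 24.6.
Round up: n₁ = 25, giving n₂ = 2 × 25 = 50.

n₁ = 25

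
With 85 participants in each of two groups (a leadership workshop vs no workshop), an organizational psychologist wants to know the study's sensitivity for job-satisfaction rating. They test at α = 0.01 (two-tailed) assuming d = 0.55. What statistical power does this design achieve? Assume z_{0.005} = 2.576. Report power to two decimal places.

power ≈ 0.84

For two equal groups, power = Φ(d·√(n/2) − z_{α/2}).
d·√(n/2) = 0.55 × √(85/2) = 0.55 × 6.519 = 3.586.
z_β = 3.586 − 2.576 = 1.010.
Power = Φ(1.010) = 0.844.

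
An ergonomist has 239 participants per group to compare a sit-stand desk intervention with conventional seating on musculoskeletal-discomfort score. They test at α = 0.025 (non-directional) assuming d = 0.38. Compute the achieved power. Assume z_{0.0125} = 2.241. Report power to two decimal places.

power ≈ 0.97

For two equal groups, power = Φ(d·√(n/2) − z_{α/2}).
d·√(n/2) = 0.38 × √(239/2) = 0.38 × 10.932 = 4.154.
z_β = 4.154 − 2.241 = 1.913.
Power = Φ(1.913) = 0.972.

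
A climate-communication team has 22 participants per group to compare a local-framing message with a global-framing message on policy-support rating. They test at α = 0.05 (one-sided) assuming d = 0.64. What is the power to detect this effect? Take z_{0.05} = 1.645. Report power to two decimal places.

power ≈ 0.68

For two equal groups, power = Φ(d·√(n/2) − z_{α}).
d·√(n/2) = 0.64 × √(22/2) = 0.64 × 3.317 = 2.123.
z_β = 2.123 − 1.645 = 0.478.
Power = Φ(0.478) = 0.684.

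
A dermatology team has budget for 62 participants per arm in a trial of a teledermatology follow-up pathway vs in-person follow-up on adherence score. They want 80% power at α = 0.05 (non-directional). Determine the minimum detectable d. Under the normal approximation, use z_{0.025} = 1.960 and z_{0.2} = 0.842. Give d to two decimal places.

d_min ≈ 0.50

For two independent groups of n = 62 each: d_min = (z_{α/2} + z_β)·√(2/n).
z-sum = 1.960 + 0.842 = 2.802.
d_min = 2.802 × √(2/62) = 2.802 × 0.1796 = 0.503.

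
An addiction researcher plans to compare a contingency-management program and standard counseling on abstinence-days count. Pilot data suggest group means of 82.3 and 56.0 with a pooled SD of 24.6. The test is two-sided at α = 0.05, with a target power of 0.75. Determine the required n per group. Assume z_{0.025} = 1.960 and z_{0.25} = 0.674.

Cohen's d = |M₁ − M₂| / SD_pooled = |82.3 − 56.0| / 24.6 = 26.3 / 24.6 = 1.069.
For two independent groups with equal n: n = 2·((z_{α/2} + z_β) / d)².
z_{α/2} + z_β = 1.960 + 0.674 = 2.634.
n = 2 × (2.634 / 1.069)² = 2 × 2.464² = 2 × 6.07 = 12.1.
Round up to the next whole participant.

n = 13 per group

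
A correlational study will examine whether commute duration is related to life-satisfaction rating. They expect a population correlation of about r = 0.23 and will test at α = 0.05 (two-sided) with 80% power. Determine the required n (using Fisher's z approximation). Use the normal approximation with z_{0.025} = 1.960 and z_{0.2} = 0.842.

n = 147

Fisher's z: C = ½·ln((1+r)/(1−r)) = ½·ln(1.5974) = 0.2342.
n = ((z_{α/2} + z_β)/C)² + 3.
(1.960 + 0.842) / 0.2342 = 2.802 / 0.2342 = 11.964.
n = 11.964² + 3 = 143.14 + 3 = 146.1.
Round up.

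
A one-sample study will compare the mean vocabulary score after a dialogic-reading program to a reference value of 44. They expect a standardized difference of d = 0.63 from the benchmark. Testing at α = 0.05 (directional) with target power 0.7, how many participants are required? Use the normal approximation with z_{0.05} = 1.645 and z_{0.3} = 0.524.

n = 12

For a one-sample test: n = ((z_{α} + z_β) / d)².
z_{α} + z_β = 1.645 + 0.524 = 2.169.
n = (2.169 / 0.63)² = 3.443² = 11.85.
Round up.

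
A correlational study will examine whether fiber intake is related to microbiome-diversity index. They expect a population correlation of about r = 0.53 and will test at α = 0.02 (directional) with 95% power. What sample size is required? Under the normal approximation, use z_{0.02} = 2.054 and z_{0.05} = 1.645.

n = 43

Fisher's z: C = ½·ln((1+r)/(1−r)) = ½·ln(3.2553) = 0.5901.
n = ((z_{α} + z_β)/C)² + 3.
(2.054 + 1.645) / 0.5901 = 3.699 / 0.5901 = 6.268.
n = 6.268² + 3 = 39.29 + 3 = 42.3.
Round up.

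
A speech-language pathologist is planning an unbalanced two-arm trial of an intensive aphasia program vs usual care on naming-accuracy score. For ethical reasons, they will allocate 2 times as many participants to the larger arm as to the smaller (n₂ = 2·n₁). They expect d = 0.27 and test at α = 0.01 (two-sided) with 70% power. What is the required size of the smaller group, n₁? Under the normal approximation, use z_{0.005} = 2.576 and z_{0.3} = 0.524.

n₁ = 198

With allocation ratio k = n₂/n₁ = 2, Var(x̄₁−x̄₂) = σ²(1/n₁ + 1/(k·n₁)) = σ²·(k+1)/(k·n₁).
So n₁ = (1 + 1/k)·((z_{α/2} + z_β)/d)² = 1.500 × (3.100/0.27)².
n₁ = 1.500 × 131.82 = 197.7.
Round up: n₁ = 198, giving n₂ = 2 × 198 = 396.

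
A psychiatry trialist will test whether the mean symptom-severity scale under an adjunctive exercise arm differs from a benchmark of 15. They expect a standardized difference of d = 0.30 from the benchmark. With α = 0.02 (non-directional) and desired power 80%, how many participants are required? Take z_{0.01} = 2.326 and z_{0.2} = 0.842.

n = 112

For a one-sample test: n = ((z_{α/2} + z_β) / d)².
z_{α/2} + z_β = 2.326 + 0.842 = 3.168.
n = (3.168 / 0.30)² = 10.560² = 111.51.
Round up.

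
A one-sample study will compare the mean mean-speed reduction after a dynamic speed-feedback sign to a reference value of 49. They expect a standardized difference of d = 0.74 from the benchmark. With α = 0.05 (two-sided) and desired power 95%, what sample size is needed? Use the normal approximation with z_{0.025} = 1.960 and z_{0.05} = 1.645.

For a one-sample test: n = ((z_{α/2} + z_β) / d)².
z_{α/2} + z_β = 1.960 + 1.645 = 3.605.
n = (3.605 / 0.74)² = 4.872² = 23.73.
Round up.

n = 24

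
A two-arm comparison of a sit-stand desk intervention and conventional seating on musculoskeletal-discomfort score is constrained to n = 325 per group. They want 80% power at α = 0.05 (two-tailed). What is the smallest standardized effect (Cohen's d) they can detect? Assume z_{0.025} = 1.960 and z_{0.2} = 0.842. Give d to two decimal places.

d_min ≈ 0.22

For two independent groups of n = 325 each: d_min = (z_{α/2} + z_β)·√(2/n).
z-sum = 1.960 + 0.842 = 2.802.
d_min = 2.802 × √(2/325) = 2.802 × 0.0784 = 0.220.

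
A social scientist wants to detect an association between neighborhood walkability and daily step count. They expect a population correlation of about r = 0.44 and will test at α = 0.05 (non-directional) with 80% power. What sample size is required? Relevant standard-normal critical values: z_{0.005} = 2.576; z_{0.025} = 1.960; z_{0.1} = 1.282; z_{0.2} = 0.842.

Fisher's z: C = ½·ln((1+r)/(1−r)) = ½·ln(2.5714) = 0.4722.
n = ((z_{α/2} + z_β)/C)² + 3.
(1.960 + 0.842) / 0.4722 = 2.802 / 0.4722 = 5.934.
n = 5.934² + 3 = 35.21 + 3 = 38.2.
Round up.

n = 39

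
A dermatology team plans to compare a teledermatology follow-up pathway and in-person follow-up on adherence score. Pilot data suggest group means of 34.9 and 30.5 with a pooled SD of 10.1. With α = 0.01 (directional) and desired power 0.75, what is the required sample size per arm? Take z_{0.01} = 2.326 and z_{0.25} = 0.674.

Cohen's d = |M₁ − M₂| / SD_pooled = |34.9 − 30.5| / 10.1 = 4.4 / 10.1 = 0.436.
For two independent groups with equal n: n = 2·((z_{α} + z_β) / d)².
z_{α} + z_β = 2.326 + 0.674 = 3.000.
n = 2 × (3.000 / 0.436)² = 2 × 6.881² = 2 × 47.34 = 94.7.
Round up to the next whole participant.

n = 95 per group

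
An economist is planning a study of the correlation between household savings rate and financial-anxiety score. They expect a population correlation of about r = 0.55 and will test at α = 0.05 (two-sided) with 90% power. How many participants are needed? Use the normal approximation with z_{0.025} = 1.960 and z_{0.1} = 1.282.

Fisher's z: C = ½·ln((1+r)/(1−r)) = ½·ln(3.4444) = 0.6184.
n = ((z_{α/2} + z_β)/C)² + 3.
(1.960 + 1.282) / 0.6184 = 3.242 / 0.6184 = 5.243.
n = 5.243² + 3 = 27.48 + 3 = 30.5.
Round up.

n = 31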